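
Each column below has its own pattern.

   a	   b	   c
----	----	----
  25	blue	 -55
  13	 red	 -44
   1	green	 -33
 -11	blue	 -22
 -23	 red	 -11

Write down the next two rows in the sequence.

Column a — −12 each step: 25, 13, 1, -11, -23 → -35 → -47.
Column b: repeats blue → red → green, so blue, red, green, blue, red → green → blue.
Column c goes -55, -44, -33, -22, -11 → 0 → 11 (+11 each step).
So the next two rows are -35  green  0 and -47  blue  11.

-35  green  0; -47  blue  11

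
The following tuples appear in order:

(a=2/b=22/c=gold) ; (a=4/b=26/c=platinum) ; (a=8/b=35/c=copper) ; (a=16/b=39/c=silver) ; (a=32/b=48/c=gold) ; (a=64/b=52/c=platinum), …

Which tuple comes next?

(a=128/b=61/c=copper)

A: 2, 4, 8, 16, 32, 64 → 128 (×2 each step).
B: alternating steps +4, +9, +4, +9, …; 22, 26, 35, 39, 48, 52 → 61.
C: repeats gold → platinum → copper → silver; gold, platinum, copper, silver, gold, platinum → copper.
So the next tuple is (a=128/b=61/c=copper).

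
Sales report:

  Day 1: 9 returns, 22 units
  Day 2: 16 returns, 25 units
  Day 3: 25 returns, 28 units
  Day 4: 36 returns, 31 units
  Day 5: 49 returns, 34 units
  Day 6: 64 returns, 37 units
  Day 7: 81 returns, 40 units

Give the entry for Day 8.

100 returns, 43 units

Returns goes 9, 16, 25, 36, 49, 64, 81 → 100 (perfect squares: 3², 4², 5², …).
Units: +3 each step; 22, 25, 28, 31, 34, 37, 40 → 43.
Combining the parts gives 100 returns, 43 units.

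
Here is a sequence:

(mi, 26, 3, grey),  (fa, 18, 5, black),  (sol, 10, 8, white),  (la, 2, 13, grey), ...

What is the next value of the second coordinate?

-6

Second coordinate goes 26, 18, 10, 2 → -6 (−8 each step).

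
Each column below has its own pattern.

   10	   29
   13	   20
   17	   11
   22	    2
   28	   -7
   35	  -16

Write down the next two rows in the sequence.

43  -25; 52  -34

First component: differences are 3, 4, 5, … (increasing by 1 each time); 10, 13, 17, 22, 28, 35 → 43 → 52.
Second component: 29, 20, 11, 2, -7, -16 → -25 → -34 (−9 each step).
So the next two rows are 43  -25 and 52  -34.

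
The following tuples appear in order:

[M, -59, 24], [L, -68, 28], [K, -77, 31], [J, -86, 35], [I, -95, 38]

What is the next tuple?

Letter: letters move back 1 place in the alphabet; M, L, K, J, I → H.
For the second entry, −9 each step: -59, -68, -77, -86, -95 → -104.
Third entry: alternating steps +4, +3, +4, +3, …, so 24, 28, 31, 35, 38 → 42.
So the next tuple is [H, -104, 42].

[H, -104, 42]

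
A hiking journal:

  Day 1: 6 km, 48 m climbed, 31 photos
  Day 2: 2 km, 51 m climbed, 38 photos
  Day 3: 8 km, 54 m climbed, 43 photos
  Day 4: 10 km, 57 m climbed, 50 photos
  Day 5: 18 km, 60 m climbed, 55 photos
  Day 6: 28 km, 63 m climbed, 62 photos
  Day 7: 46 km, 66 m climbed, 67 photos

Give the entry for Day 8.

74 km, 69 m climbed, 74 photos

Km: each term is the sum of the two before it, so 6, 2, 8, 10, 18, 28, 46 → 74.
M climbed goes 48, 51, 54, 57, 60, 63, 66 → 69 (+3 each step).
Photos — alternating steps +7, +5, +7, +5, …: 31, 38, 43, 50, 55, 62, 67 → 74.
So the next row is 74 km, 69 m climbed, 74 photos.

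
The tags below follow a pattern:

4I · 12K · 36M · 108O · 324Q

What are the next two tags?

First component: ×3 each step; 4, 12, 36, 108, 324 → 972 → 2916.
Letter: I, K, M, O, Q → S → U (letters move forward 2 places in the alphabet).
So the next two tags are 972S and 2916U.

972S then 2916U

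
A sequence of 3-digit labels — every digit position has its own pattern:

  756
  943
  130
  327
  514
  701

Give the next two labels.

First digit: 7, 9, 1, 3, 5, 7 → 9 → 1 (+2 each step, mod 10).
Second digit: −1 each step, mod 10, so 5, 4, 3, 2, 1, 0 → 9 → 8.
Third digit: −3 each step, mod 10; 6, 3, 0, 7, 4, 1 → 8 → 5.
Putting the parts together: 998 and then 185.

998 then 185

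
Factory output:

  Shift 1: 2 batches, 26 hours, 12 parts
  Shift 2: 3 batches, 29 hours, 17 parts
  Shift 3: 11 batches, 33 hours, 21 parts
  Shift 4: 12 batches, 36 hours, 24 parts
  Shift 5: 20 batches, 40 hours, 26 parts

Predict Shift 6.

21 batches, 43 hours, 27 parts

Batches: alternating steps +1, +8, +1, +8, …; 2, 3, 11, 12, 20 → 21.
Hours: alternating steps +3, +4, +3, +4, …, so 26, 29, 33, 36, 40 → 43.
Parts — differences are 5, 4, 3, … (decreasing by 1 each time): 12, 17, 21, 24, 26 → 27.
Combining the parts gives 21 batches, 43 hours, 27 parts.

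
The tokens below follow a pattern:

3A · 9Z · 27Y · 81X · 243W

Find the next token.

For the first component, ×3 each step: 3, 9, 27, 81, 243 → 729.
For the letter, letters move back 1 place in the alphabet, wrapping A→Z: A, Z, Y, X, W → V.
Combining the parts gives 729V.

729V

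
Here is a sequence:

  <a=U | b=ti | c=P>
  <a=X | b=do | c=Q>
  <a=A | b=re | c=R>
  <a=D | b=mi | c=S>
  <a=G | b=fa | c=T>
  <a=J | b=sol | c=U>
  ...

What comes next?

<a=M | b=la | c=V>

A: U, X, A, D, G, J → M (letters move forward 3 places in the alphabet, wrapping Z→A).
For the b, runs through the solfège scale do→ti: ti, do, re, mi, fa, sol → la.
C: letters move forward 1 place in the alphabet; P, Q, R, S, T, U → V.
Putting it together: <a=M | b=la | c=V>.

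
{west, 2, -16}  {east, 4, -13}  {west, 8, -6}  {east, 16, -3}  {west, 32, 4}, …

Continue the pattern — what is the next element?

Direction goes west, east, west, east, west → east (alternates west ↔ east).
Second entry goes 2, 4, 8, 16, 32 → 64 (×2 each step).
Third entry goes -16, -13, -6, -3, 4 → 7 (alternating steps +3, +7, +3, +7, …).
Combining the parts gives {east, 64, 7}.

{east, 64, 7}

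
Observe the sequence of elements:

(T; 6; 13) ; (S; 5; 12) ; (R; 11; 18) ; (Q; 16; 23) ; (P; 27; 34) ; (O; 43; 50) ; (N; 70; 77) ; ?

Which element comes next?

Letter: T, S, R, Q, P, O, N → M (letters move back 1 place in the alphabet).
Second value: 6, 5, 11, 16, 27, 43, 70 → 113 (each term is the sum of the two before it).
Third value goes 13, 12, 18, 23, 34, 50, 77 → 120 (always 7 more than the second value).
So the next element is (M; 113; 120).

(M; 113; 120)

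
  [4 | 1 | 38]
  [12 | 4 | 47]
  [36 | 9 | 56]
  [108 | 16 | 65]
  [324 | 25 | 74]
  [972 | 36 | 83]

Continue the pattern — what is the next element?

[2916 | 49 | 92]

First slot: ×3 each step, so 4, 12, 36, 108, 324, 972 → 2916.
Second slot: perfect squares: 1², 2², 3², …, so 1, 4, 9, 16, 25, 36 → 49.
Third slot: +9 each step; 38, 47, 56, 65, 74, 83 → 92.
Combining the parts gives [2916 | 49 | 92].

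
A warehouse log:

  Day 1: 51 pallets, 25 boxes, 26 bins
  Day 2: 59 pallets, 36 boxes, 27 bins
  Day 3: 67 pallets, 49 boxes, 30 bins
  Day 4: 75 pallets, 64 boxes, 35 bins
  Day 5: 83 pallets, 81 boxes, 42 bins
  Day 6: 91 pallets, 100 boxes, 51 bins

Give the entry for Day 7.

99 pallets, 121 boxes, 62 bins

Pallets: +8 each step, so 51, 59, 67, 75, 83, 91 → 99.
Boxes: 25, 36, 49, 64, 81, 100 → 121 (perfect squares: 5², 6², 7², …).
Bins: 26, 27, 30, 35, 42, 51 → 62 (differences are 1, 3, 5, … (increasing by 2 each time)).
Combining the parts gives 99 pallets, 121 boxes, 62 bins.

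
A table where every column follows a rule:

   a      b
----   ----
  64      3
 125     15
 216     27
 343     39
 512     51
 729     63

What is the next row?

Column a: perfect cubes: 4³, 5³, 6³, …; 64, 125, 216, 343, 512, 729 → 1000.
Column b goes 3, 15, 27, 39, 51, 63 → 75 (+12 each step).
Putting it together: 1000  75.

1000  75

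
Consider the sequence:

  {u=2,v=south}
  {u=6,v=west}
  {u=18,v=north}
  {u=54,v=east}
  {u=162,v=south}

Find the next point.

{u=486,v=west}

U: 2, 6, 18, 54, 162 → 486 (×3 each step).
V: repeats south → west → north → east; south, west, north, east, south → west.
Putting it together: {u=486,v=west}.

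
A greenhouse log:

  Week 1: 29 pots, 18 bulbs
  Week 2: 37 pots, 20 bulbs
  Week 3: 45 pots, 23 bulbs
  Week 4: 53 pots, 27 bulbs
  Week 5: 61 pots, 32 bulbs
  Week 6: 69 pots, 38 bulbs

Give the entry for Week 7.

77 pots, 45 bulbs

Pots: +8 each step, so 29, 37, 45, 53, 61, 69 → 77.
Bulbs: differences are 2, 3, 4, … (increasing by 1 each time); 18, 20, 23, 27, 32, 38 → 45.
So the next row is 77 pots, 45 bulbs.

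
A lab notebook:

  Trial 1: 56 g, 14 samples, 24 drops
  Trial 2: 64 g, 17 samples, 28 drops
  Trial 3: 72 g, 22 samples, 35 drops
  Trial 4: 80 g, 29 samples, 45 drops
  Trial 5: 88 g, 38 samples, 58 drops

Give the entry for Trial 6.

96 g, 49 samples, 74 drops

G: +8 each step, so 56, 64, 72, 80, 88 → 96.
Samples: differences are 3, 5, 7, … (increasing by 2 each time); 14, 17, 22, 29, 38 → 49.
Drops: differences are 4, 7, 10, … (increasing by 3 each time), so 24, 28, 35, 45, 58 → 74.
So the next line is 96 g, 49 samples, 74 drops.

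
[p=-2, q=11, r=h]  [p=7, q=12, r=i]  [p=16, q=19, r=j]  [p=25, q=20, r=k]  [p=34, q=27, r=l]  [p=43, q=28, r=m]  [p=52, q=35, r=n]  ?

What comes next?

[p=61, q=36, r=o]

P goes -2, 7, 16, 25, 34, 43, 52 → 61 (+9 each step).
Q goes 11, 12, 19, 20, 27, 28, 35 → 36 (alternating steps +1, +7, +1, +7, …).
R: h, i, j, k, l, m, n → o (letters move forward 1 place in the alphabet).
Combining the parts gives [p=61, q=36, r=o].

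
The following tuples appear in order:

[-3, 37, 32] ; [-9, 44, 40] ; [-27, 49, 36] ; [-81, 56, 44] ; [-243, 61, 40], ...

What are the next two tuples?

First part: ×3 each step; -3, -9, -27, -81, -243 → -729 → -2187.
For the second part, alternating steps +7, +5, +7, +5, …: 37, 44, 49, 56, 61 → 68 → 73.
Third part: alternating steps +8, −4, +8, −4, …; 32, 40, 36, 44, 40 → 48 → 44.
So the next two tuples are [-729, 68, 48] and [-2187, 73, 44].

[-729, 68, 48], [-2187, 73, 44]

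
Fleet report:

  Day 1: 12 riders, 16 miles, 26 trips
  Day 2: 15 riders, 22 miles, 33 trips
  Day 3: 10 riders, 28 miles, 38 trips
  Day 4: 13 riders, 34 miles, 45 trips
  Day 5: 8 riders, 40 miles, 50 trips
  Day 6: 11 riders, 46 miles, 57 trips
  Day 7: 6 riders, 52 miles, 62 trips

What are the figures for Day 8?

9 riders, 58 miles, 69 trips

Riders: 12, 15, 10, 13, 8, 11, 6 → 9 (alternating steps +3, −5, +3, −5, …).
Miles — +6 each step: 16, 22, 28, 34, 40, 46, 52 → 58.
Trips: 26, 33, 38, 45, 50, 57, 62 → 69 (alternating steps +7, +5, +7, +5, …).
Putting it together: 9 riders, 58 miles, 69 trips.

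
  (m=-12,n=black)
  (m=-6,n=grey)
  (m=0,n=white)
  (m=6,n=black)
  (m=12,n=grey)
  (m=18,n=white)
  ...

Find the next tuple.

M: +6 each step, so -12, -6, 0, 6, 12, 18 → 24.
N — repeats black → grey → white: black, grey, white, black, grey, white → black.
Combining the parts gives (m=24,n=black).

(m=24,n=black)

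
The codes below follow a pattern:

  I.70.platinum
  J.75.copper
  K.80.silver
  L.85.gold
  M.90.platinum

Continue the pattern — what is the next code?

N.95.copper

Letter — letters move forward 1 place in the alphabet: I, J, K, L, M → N.
Second component — +5 each step: 70, 75, 80, 85, 90 → 95.
For the metal, repeats platinum → copper → silver → gold: platinum, copper, silver, gold, platinum → copper.
So the next code is N.95.copper.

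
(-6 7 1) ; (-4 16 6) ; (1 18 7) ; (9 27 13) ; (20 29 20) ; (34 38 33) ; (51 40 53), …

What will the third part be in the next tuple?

86

Third part: each term is the sum of the two before it, so 1, 6, 7, 13, 20, 33, 53 → 86.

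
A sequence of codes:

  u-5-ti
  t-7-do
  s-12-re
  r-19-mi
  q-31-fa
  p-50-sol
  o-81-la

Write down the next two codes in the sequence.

Letter — letters move back 1 place in the alphabet: u, t, s, r, q, p, o → n → m.
Second component goes 5, 7, 12, 19, 31, 50, 81 → 131 → 212 (each term is the sum of the two before it).
Note: runs through the solfège scale do→ti; ti, do, re, mi, fa, sol, la → ti → do.
Putting the parts together: n-131-ti and then m-212-do.

n-131-ti then m-212-do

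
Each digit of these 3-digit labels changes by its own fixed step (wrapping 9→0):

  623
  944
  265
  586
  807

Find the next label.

First digit — +3 each step, mod 10: 6, 9, 2, 5, 8 → 1.
Second digit: +2 each step, mod 10, so 2, 4, 6, 8, 0 → 2.
Third digit: 3, 4, 5, 6, 7 → 8 (+1 each step, mod 10).
So the next label is 128.

128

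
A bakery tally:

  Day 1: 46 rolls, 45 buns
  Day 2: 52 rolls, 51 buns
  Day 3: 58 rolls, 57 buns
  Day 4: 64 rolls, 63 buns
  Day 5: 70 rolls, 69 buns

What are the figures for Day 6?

76 rolls, 75 buns

Rolls: +6 each step; 46, 52, 58, 64, 70 → 76.
Buns: always 1 less than the rolls, so 45, 51, 57, 63, 69 → 75.
Putting it together: 76 rolls, 75 buns.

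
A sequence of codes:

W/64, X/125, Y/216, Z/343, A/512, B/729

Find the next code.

C/1000

Letter — letters move forward 1 place in the alphabet, wrapping Z→A: W, X, Y, Z, A, B → C.
Second component: perfect cubes: 4³, 5³, 6³, …; 64, 125, 216, 343, 512, 729 → 1000.
So the next code is C/1000.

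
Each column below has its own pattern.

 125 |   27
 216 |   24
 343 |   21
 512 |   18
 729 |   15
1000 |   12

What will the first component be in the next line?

1331

For the first component, perfect cubes: 5³, 6³, 7³, …: 125, 216, 343, 512, 729, 1000 → 1331.
For the second component, −3 each step: 27, 24, 21, 18, 15, 12 → 9.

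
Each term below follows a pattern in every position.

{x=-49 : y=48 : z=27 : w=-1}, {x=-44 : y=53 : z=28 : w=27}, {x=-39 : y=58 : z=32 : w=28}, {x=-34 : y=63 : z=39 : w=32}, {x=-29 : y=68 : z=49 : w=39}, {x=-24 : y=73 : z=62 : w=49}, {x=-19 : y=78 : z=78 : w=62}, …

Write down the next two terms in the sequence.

For the x, +5 each step: -49, -44, -39, -34, -29, -24, -19 → -14 → -9.
For the y, +5 each step: 48, 53, 58, 63, 68, 73, 78 → 83 → 88.
Z: differences are 1, 4, 7, … (increasing by 3 each time); 27, 28, 32, 39, 49, 62, 78 → 97 → 119.
For the w, always the previous value of the z: -1, 27, 28, 32, 39, 49, 62 → 78 → 97.
So the next two terms are {x=-14 : y=83 : z=97 : w=78} and {x=-9 : y=88 : z=119 : w=97}.

{x=-14 : y=83 : z=97 : w=78}, {x=-9 : y=88 : z=119 : w=97}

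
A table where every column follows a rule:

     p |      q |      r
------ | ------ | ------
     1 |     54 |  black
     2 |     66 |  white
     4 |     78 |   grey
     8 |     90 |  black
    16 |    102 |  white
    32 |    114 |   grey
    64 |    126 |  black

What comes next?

128  138  white

Column p: 1, 2, 4, 8, 16, 32, 64 → 128 (×2 each step).
Column q — +12 each step: 54, 66, 78, 90, 102, 114, 126 → 138.
Column r: repeats black → white → grey, so black, white, grey, black, white, grey, black → white.
So the next row is 128  138  white.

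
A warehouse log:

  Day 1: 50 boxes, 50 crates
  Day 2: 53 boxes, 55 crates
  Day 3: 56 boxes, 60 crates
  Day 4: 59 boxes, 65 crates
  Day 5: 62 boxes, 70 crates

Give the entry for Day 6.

Boxes: +3 each step, so 50, 53, 56, 59, 62 → 65.
Crates: 50, 55, 60, 65, 70 → 75 (+5 each step).
So the next row is 65 boxes, 75 crates.

65 boxes, 75 crates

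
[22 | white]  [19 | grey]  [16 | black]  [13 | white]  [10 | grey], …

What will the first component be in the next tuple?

First component: −3 each step, so 22, 19, 16, 13, 10 → 7.

7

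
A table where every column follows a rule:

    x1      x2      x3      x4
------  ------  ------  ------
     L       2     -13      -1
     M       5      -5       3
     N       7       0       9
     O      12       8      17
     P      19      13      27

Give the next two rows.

Q  31  21  39; R  50  26  53

Column x1 — letters move forward 1 place in the alphabet: L, M, N, O, P → Q → R.
Column x2: each term is the sum of the two before it, so 2, 5, 7, 12, 19 → 31 → 50.
Column x3: alternating steps +8, +5, +8, +5, …; -13, -5, 0, 8, 13 → 21 → 26.
Column x4: -1, 3, 9, 17, 27 → 39 → 53 (differences are 4, 6, 8, … (increasing by 2 each time)).
Putting the parts together: Q  31  21  39 and then R  50  26  53.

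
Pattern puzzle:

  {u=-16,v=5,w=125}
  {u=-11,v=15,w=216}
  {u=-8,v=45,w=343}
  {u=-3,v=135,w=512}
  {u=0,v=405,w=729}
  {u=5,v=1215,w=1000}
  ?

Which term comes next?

{u=8,v=3645,w=1331}

U goes -16, -11, -8, -3, 0, 5 → 8 (alternating steps +5, +3, +5, +3, …).
V: 5, 15, 45, 135, 405, 1215 → 3645 (×3 each step).
W: perfect cubes: 5³, 6³, 7³, …; 125, 216, 343, 512, 729, 1000 → 1331.
So the next term is {u=8,v=3645,w=1331}.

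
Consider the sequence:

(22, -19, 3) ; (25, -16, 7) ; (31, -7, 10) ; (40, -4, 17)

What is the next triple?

First entry: 22, 25, 31, 40 → 52 (differences are 3, 6, 9, … (increasing by 3 each time)).
Second entry goes -19, -16, -7, -4 → 5 (alternating steps +3, +9, +3, +9, …).
Third entry goes 3, 7, 10, 17 → 27 (each term is the sum of the two before it).
So the next triple is (52, 5, 27).

(52, 5, 27)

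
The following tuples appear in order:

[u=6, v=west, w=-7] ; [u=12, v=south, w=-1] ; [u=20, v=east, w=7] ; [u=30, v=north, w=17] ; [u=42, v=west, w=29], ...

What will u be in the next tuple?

U — differences are 6, 8, 10, … (increasing by 2 each time): 6, 12, 20, 30, 42 → 56.

56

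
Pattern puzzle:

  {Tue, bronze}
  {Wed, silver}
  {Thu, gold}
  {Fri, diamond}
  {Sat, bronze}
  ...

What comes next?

{Sun, silver}

Day — runs through the weekdays Mon→Sun: Tue, Wed, Thu, Fri, Sat → Sun.
For the rank, repeats bronze → silver → gold → diamond: bronze, silver, gold, diamond, bronze → silver.
Combining the parts gives {Sun, silver}.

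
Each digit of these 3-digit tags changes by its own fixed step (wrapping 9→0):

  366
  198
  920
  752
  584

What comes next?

316

First digit: −2 each step, mod 10, so 3, 1, 9, 7, 5 → 3.
For the second digit, +3 each step, mod 10: 6, 9, 2, 5, 8 → 1.
For the third digit, +2 each step, mod 10: 6, 8, 0, 2, 4 → 6.
Putting it together: 316.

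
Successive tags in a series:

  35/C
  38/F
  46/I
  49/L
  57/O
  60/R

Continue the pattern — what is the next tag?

68/U

First component: alternating steps +3, +8, +3, +8, …, so 35, 38, 46, 49, 57, 60 → 68.
Letter: C, F, I, L, O, R → U (letters move forward 3 places in the alphabet).
Putting it together: 68/U.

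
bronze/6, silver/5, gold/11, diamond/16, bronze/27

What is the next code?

Rank — repeats bronze → silver → gold → diamond: bronze, silver, gold, diamond, bronze → silver.
For the second component, each term is the sum of the two before it: 6, 5, 11, 16, 27 → 43.
Combining the parts gives silver/43.

silver/43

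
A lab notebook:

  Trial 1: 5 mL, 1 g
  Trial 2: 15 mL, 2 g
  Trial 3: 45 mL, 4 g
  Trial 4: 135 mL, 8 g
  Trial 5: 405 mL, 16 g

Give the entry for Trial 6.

ML — ×3 each step: 5, 15, 45, 135, 405 → 1215.
G: ×2 each step, so 1, 2, 4, 8, 16 → 32.
So the next line is 1215 mL, 32 g.

1215 mL, 32 g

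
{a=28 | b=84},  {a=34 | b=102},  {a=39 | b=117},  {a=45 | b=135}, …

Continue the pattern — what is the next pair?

A: alternating steps +6, +5, +6, +5, …, so 28, 34, 39, 45 → 50.
For the b, always 3 × the a: 84, 102, 117, 135 → 150.
Combining the parts gives {a=50 | b=150}.

{a=50 | b=150}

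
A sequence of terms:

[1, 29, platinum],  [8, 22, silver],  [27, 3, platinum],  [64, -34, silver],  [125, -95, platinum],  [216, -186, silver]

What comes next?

[343, -313, platinum]

First coordinate goes 1, 8, 27, 64, 125, 216 → 343 (perfect cubes: 1³, 2³, 3³, …).
For the second coordinate, together with the first coordinate always sums to 30: 29, 22, 3, -34, -95, -186 → -313.
Metal: alternates platinum ↔ silver; platinum, silver, platinum, silver, platinum, silver → platinum.
Putting it together: [343, -313, platinum].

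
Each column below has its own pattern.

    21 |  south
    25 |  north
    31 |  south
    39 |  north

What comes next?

49  south

First component: differences are 4, 6, 8, … (increasing by 2 each time); 21, 25, 31, 39 → 49.
Direction goes south, north, south, north → south (alternates south ↔ north).
So the next line is 49  south.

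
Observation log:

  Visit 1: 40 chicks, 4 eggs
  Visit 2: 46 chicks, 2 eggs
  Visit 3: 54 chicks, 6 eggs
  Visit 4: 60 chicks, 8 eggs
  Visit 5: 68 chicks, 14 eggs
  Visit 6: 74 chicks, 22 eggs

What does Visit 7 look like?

Chicks: alternating steps +6, +8, +6, +8, …, so 40, 46, 54, 60, 68, 74 → 82.
Eggs: 4, 2, 6, 8, 14, 22 → 36 (each term is the sum of the two before it).
Combining the parts gives 82 chicks, 36 eggs.

82 chicks, 36 eggs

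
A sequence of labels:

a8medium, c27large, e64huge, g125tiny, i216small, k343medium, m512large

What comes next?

o729huge

Letter: letters move forward 2 places in the alphabet, so a, c, e, g, i, k, m → o.
Second component: perfect cubes: 2³, 3³, 4³, …, so 8, 27, 64, 125, 216, 343, 512 → 729.
Size: repeats medium → large → huge → tiny → small; medium, large, huge, tiny, small, medium, large → huge.
Putting it together: o729huge.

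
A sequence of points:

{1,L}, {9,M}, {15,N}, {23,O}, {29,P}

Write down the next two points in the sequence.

First coordinate: alternating steps +8, +6, +8, +6, …; 1, 9, 15, 23, 29 → 37 → 43.
For the letter, letters move forward 1 place in the alphabet: L, M, N, O, P → Q → R.
So the next two points are {37,Q} and {43,R}.

{37,Q}, {43,R}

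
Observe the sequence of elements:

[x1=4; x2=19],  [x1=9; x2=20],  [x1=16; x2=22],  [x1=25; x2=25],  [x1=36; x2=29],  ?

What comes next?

X1 — perfect squares: 2², 3², 4², …: 4, 9, 16, 25, 36 → 49.
X2: differences are 1, 2, 3, … (increasing by 1 each time); 19, 20, 22, 25, 29 → 34.
Putting it together: [x1=49; x2=34].

[x1=49; x2=34]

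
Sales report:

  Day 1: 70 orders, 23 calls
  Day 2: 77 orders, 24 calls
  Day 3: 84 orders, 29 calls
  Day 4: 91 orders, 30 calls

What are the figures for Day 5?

Orders — +7 each step: 70, 77, 84, 91 → 98.
Calls: 23, 24, 29, 30 → 35 (alternating steps +1, +5, +1, +5, …).
Combining the parts gives 98 orders, 35 calls.

98 orders, 35 calls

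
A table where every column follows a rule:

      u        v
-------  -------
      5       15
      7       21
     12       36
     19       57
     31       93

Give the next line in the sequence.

Column u — each term is the sum of the two before it: 5, 7, 12, 19, 31 → 50.
For the column v, always 3 × the column u: 15, 21, 36, 57, 93 → 150.
So the next line is 50  150.

50  150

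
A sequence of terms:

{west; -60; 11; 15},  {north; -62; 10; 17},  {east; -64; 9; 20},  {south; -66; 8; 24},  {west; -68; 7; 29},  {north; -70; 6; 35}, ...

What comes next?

Direction — repeats west → north → east → south: west, north, east, south, west, north → east.
Second coordinate — −2 each step: -60, -62, -64, -66, -68, -70 → -72.
Third coordinate: −1 each step, so 11, 10, 9, 8, 7, 6 → 5.
Fourth coordinate: differences are 2, 3, 4, … (increasing by 1 each time); 15, 17, 20, 24, 29, 35 → 42.
So the next term is {east; -72; 5; 42}.

{east; -72; 5; 42}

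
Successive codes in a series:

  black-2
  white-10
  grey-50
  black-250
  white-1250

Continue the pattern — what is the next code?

grey-6250

For the shade, repeats black → white → grey: black, white, grey, black, white → grey.
For the second component, ×5 each step: 2, 10, 50, 250, 1250 → 6250.
Putting it together: grey-6250.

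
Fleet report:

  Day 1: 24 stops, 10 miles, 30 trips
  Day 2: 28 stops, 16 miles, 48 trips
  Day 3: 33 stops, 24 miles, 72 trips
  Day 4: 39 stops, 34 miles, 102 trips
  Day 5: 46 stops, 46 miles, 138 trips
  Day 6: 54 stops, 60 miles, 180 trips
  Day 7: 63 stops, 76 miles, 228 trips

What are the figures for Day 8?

Stops goes 24, 28, 33, 39, 46, 54, 63 → 73 (differences are 4, 5, 6, … (increasing by 1 each time)).
Miles: 10, 16, 24, 34, 46, 60, 76 → 94 (differences are 6, 8, 10, … (increasing by 2 each time)).
Trips: always 3 × the miles; 30, 48, 72, 102, 138, 180, 228 → 282.
Putting it together: 73 stops, 94 miles, 282 trips.

73 stops, 94 miles, 282 trips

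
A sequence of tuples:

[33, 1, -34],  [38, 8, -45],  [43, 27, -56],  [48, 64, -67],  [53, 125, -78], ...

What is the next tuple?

[58, 216, -89]

First slot: +5 each step, so 33, 38, 43, 48, 53 → 58.
Second slot: 1, 8, 27, 64, 125 → 216 (perfect cubes: 1³, 2³, 3³, …).
Third slot: −11 each step; -34, -45, -56, -67, -78 → -89.
Combining the parts gives [58, 216, -89].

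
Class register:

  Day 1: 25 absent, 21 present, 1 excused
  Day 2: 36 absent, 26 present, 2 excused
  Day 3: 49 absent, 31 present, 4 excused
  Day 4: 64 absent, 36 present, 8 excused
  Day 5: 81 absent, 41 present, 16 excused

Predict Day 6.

100 absent, 46 present, 32 excused

Absent: 25, 36, 49, 64, 81 → 100 (perfect squares: 5², 6², 7², …).
Present: +5 each step, so 21, 26, 31, 36, 41 → 46.
For the excused, ×2 each step: 1, 2, 4, 8, 16 → 32.
So the next row is 100 absent, 46 present, 32 excused.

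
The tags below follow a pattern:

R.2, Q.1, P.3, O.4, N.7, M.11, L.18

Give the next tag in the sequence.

K.29

Letter goes R, Q, P, O, N, M, L → K (letters move back 1 place in the alphabet).
Second component goes 2, 1, 3, 4, 7, 11, 18 → 29 (each term is the sum of the two before it).
So the next tag is K.29.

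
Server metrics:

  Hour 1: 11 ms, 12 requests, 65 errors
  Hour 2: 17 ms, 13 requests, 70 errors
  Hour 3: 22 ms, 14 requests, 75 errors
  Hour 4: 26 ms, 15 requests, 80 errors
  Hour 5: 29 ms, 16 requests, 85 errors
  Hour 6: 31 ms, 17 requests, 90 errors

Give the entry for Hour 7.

32 ms, 18 requests, 95 errors

Ms: differences are 6, 5, 4, … (decreasing by 1 each time); 11, 17, 22, 26, 29, 31 → 32.
Requests: +1 each step; 12, 13, 14, 15, 16, 17 → 18.
Errors: 65, 70, 75, 80, 85, 90 → 95 (+5 each step).
Putting it together: 32 ms, 18 requests, 95 errors.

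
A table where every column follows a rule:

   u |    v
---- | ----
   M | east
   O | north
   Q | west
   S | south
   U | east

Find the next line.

W  north

For the column u, letters move forward 2 places in the alphabet: M, O, Q, S, U → W.
Column v goes east, north, west, south, east → north (repeats east → north → west → south).
Combining the parts gives W  north.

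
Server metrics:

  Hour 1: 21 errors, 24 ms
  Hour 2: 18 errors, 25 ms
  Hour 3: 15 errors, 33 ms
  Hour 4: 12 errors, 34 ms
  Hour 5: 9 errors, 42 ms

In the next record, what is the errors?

6

Errors: −3 each step, so 21, 18, 15, 12, 9 → 6.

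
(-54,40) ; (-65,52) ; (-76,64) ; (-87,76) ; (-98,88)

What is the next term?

(-109,100)

First coordinate: −11 each step, so -54, -65, -76, -87, -98 → -109.
Second coordinate — +12 each step: 40, 52, 64, 76, 88 → 100.
Combining the parts gives (-109,100).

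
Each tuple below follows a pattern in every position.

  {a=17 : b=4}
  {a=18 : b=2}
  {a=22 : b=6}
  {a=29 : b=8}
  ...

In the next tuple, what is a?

39

For the a, differences are 1, 4, 7, … (increasing by 3 each time): 17, 18, 22, 29 → 39.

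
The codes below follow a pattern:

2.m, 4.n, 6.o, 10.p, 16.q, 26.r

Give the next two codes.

42.s, 68.t

First component — each term is the sum of the two before it: 2, 4, 6, 10, 16, 26 → 42 → 68.
Letter: letters move forward 1 place in the alphabet; m, n, o, p, q, r → s → t.
So the next two codes are 42.s and 68.t.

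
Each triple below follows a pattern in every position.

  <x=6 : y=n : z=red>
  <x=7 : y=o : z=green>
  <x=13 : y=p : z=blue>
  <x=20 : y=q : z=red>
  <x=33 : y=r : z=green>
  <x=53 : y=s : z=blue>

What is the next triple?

<x=86 : y=t : z=red>

For the x, each term is the sum of the two before it: 6, 7, 13, 20, 33, 53 → 86.
Y: letters move forward 1 place in the alphabet; n, o, p, q, r, s → t.
Z: red, green, blue, red, green, blue → red (repeats red → green → blue).
Combining the parts gives <x=86 : y=t : z=red>.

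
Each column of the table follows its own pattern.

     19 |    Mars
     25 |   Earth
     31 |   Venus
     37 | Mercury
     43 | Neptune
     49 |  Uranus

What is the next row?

For the first component, +6 each step: 19, 25, 31, 37, 43, 49 → 55.
Planet: runs backward through the planets Mercury→Neptune; Mars, Earth, Venus, Mercury, Neptune, Uranus → Saturn.
Combining the parts gives 55  Saturn.

55  Saturn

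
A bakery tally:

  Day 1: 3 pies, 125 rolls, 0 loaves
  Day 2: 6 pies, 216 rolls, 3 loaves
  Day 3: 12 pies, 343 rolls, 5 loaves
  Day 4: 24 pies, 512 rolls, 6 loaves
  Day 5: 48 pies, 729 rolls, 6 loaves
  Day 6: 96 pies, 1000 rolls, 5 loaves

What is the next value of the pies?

Pies goes 3, 6, 12, 24, 48, 96 → 192 (×2 each step).

192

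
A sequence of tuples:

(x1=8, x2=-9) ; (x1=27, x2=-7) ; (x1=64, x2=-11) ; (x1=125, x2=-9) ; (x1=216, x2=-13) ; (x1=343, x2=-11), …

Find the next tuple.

X1: 8, 27, 64, 125, 216, 343 → 512 (perfect cubes: 2³, 3³, 4³, …).
X2: alternating steps +2, −4, +2, −4, …; -9, -7, -11, -9, -13, -11 → -15.
Putting it together: (x1=512, x2=-15).

(x1=512, x2=-15)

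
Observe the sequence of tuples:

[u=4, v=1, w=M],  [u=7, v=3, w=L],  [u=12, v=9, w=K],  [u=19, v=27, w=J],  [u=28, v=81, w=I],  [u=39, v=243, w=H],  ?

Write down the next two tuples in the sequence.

[u=52, v=729, w=G], [u=67, v=2187, w=F]

U: differences are 3, 5, 7, … (increasing by 2 each time); 4, 7, 12, 19, 28, 39 → 52 → 67.
V: ×3 each step, so 1, 3, 9, 27, 81, 243 → 729 → 2187.
W: letters move back 1 place in the alphabet, so M, L, K, J, I, H → G → F.
So the next two tuples are [u=52, v=729, w=G] and [u=67, v=2187, w=F].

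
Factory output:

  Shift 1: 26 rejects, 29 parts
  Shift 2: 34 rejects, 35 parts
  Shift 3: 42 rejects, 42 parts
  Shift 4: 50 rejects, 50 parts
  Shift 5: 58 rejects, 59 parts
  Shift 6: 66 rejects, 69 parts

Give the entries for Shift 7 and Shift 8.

74 rejects, 80 parts; 82 rejects, 92 parts

Rejects: 26, 34, 42, 50, 58, 66 → 74 → 82 (+8 each step).
Parts goes 29, 35, 42, 50, 59, 69 → 80 → 92 (differences are 6, 7, 8, … (increasing by 1 each time)).
So the next two records are 74 rejects, 80 parts and 82 rejects, 92 parts.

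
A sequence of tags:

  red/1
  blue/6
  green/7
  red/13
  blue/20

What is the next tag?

green/33

For the colour, repeats red → blue → green: red, blue, green, red, blue → green.
Second component: each term is the sum of the two before it; 1, 6, 7, 13, 20 → 33.
So the next tag is green/33.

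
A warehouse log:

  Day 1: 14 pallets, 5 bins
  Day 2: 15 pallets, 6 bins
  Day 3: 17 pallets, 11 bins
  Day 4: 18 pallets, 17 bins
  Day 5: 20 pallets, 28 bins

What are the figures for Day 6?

Pallets goes 14, 15, 17, 18, 20 → 21 (alternating steps +1, +2, +1, +2, …).
Bins — each term is the sum of the two before it: 5, 6, 11, 17, 28 → 45.
Combining the parts gives 21 pallets, 45 bins.

21 pallets, 45 bins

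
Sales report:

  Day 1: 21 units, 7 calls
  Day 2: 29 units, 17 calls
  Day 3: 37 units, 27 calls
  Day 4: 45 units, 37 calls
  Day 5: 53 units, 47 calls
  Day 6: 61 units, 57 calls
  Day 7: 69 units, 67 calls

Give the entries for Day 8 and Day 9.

Units: +8 each step; 21, 29, 37, 45, 53, 61, 69 → 77 → 85.
Calls: +10 each step; 7, 17, 27, 37, 47, 57, 67 → 77 → 87.
So the next two lines are 77 units, 77 calls and 85 units, 87 calls.

77 units, 77 calls; 85 units, 87 calls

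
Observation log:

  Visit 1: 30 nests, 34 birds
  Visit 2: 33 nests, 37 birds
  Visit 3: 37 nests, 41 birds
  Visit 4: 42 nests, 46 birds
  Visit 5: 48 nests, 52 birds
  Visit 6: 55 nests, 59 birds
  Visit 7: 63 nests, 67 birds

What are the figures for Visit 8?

72 nests, 76 birds

For the nests, differences are 3, 4, 5, … (increasing by 1 each time): 30, 33, 37, 42, 48, 55, 63 → 72.
Birds: 34, 37, 41, 46, 52, 59, 67 → 76 (always 4 more than the nests).
Combining the parts gives 72 nests, 76 birds.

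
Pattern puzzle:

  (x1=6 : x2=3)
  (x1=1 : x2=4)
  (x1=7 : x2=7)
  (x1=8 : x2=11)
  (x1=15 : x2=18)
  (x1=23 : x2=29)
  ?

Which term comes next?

X1: each term is the sum of the two before it; 6, 1, 7, 8, 15, 23 → 38.
X2 goes 3, 4, 7, 11, 18, 29 → 47 (each term is the sum of the two before it).
Combining the parts gives (x1=38 : x2=47).

(x1=38 : x2=47)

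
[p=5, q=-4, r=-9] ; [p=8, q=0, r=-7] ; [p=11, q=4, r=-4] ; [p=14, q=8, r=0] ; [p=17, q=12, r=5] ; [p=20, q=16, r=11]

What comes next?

P: 5, 8, 11, 14, 17, 20 → 23 (+3 each step).
Q: +4 each step, so -4, 0, 4, 8, 12, 16 → 20.
For the r, differences are 2, 3, 4, … (increasing by 1 each time): -9, -7, -4, 0, 5, 11 → 18.
Combining the parts gives [p=23, q=20, r=18].

[p=23, q=20, r=18]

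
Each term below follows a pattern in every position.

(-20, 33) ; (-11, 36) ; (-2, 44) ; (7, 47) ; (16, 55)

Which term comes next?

First coordinate — +9 each step: -20, -11, -2, 7, 16 → 25.
Second coordinate: 33, 36, 44, 47, 55 → 58 (alternating steps +3, +8, +3, +8, …).
Combining the parts gives (25, 58).

(25, 58)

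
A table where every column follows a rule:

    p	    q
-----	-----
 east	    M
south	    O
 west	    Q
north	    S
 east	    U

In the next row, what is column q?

W

Column q: letters move forward 2 places in the alphabet, so M, O, Q, S, U → W.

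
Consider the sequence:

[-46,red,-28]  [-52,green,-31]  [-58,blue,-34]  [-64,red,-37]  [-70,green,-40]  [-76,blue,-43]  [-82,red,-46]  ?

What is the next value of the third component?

First component: −6 each step; -46, -52, -58, -64, -70, -76, -82 → -88.
Colour goes red, green, blue, red, green, blue, red → green (repeats red → green → blue).
Third component: -28, -31, -34, -37, -40, -43, -46 → -49 (−3 each step).

-49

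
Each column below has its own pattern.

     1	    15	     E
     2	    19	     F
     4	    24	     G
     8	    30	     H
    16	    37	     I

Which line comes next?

First component: ×2 each step; 1, 2, 4, 8, 16 → 32.
Second component — differences are 4, 5, 6, … (increasing by 1 each time): 15, 19, 24, 30, 37 → 45.
For the letter, letters move forward 1 place in the alphabet: E, F, G, H, I → J.
Putting it together: 32  45  J.

32  45  J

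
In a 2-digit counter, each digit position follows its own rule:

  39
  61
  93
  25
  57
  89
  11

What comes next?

43

First digit goes 3, 6, 9, 2, 5, 8, 1 → 4 (+3 each step, mod 10).
Second digit — +2 each step, mod 10: 9, 1, 3, 5, 7, 9, 1 → 3.
Combining the parts gives 43.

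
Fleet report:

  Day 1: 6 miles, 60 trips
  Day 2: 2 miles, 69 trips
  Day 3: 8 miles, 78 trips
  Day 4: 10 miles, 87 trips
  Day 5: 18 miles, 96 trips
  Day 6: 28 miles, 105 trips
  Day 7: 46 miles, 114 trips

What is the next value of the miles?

Miles: each term is the sum of the two before it; 6, 2, 8, 10, 18, 28, 46 → 74.
Trips: 60, 69, 78, 87, 96, 105, 114 → 123 (+9 each step).

74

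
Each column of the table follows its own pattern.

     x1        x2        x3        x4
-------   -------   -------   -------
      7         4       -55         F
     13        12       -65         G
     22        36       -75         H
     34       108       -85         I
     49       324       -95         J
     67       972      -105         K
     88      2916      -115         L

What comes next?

112  8748  -125  M

Column x1 goes 7, 13, 22, 34, 49, 67, 88 → 112 (differences are 6, 9, 12, … (increasing by 3 each time)).
Column x2 goes 4, 12, 36, 108, 324, 972, 2916 → 8748 (×3 each step).
Column x3 — −10 each step: -55, -65, -75, -85, -95, -105, -115 → -125.
For the column x4, letters move forward 1 place in the alphabet: F, G, H, I, J, K, L → M.
Putting it together: 112  8748  -125  M.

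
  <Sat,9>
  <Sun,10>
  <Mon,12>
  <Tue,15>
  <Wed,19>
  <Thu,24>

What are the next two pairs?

<Fri,30>, <Sat,37>

Day — runs through the weekdays Mon→Sun: Sat, Sun, Mon, Tue, Wed, Thu → Fri → Sat.
For the second component, differences are 1, 2, 3, … (increasing by 1 each time): 9, 10, 12, 15, 19, 24 → 30 → 37.
Putting the parts together: <Fri,30> and then <Sat,37>.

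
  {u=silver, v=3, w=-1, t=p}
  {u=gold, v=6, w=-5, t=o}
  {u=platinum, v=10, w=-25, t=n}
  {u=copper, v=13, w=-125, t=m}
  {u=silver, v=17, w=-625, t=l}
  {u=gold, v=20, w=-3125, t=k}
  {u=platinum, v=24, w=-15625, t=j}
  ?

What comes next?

{u=copper, v=27, w=-78125, t=i}

U goes silver, gold, platinum, copper, silver, gold, platinum → copper (repeats silver → gold → platinum → copper).
V goes 3, 6, 10, 13, 17, 20, 24 → 27 (alternating steps +3, +4, +3, +4, …).
W: ×5 each step, so -1, -5, -25, -125, -625, -3125, -15625 → -78125.
T: letters move back 1 place in the alphabet; p, o, n, m, l, k, j → i.
Combining the parts gives {u=copper, v=27, w=-78125, t=i}.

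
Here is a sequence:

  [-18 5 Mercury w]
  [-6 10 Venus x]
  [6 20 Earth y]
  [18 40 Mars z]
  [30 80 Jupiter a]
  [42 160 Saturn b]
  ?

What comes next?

[54 320 Uranus c]

First part goes -18, -6, 6, 18, 30, 42 → 54 (+12 each step).
Second part: ×2 each step, so 5, 10, 20, 40, 80, 160 → 320.
Planet: runs through the planets Mercury→Neptune; Mercury, Venus, Earth, Mars, Jupiter, Saturn → Uranus.
Letter: w, x, y, z, a, b → c (letters move forward 1 place in the alphabet, wrapping Z→A).
Combining the parts gives [54 320 Uranus c].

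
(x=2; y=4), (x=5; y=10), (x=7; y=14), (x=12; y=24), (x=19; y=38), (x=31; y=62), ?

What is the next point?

X: each term is the sum of the two before it, so 2, 5, 7, 12, 19, 31 → 50.
Y: always 2 × the x, so 4, 10, 14, 24, 38, 62 → 100.
Putting it together: (x=50; y=100).

(x=50; y=100)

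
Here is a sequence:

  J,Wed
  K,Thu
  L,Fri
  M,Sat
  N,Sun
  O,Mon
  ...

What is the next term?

Letter: J, K, L, M, N, O → P (letters move forward 1 place in the alphabet).
Day: runs through the weekdays Mon→Sun; Wed, Thu, Fri, Sat, Sun, Mon → Tue.
So the next term is P,Tue.

P,Tue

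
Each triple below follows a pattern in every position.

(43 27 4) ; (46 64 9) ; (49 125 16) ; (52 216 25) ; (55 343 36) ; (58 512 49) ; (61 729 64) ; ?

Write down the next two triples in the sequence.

First coordinate: +3 each step, so 43, 46, 49, 52, 55, 58, 61 → 64 → 67.
Second coordinate goes 27, 64, 125, 216, 343, 512, 729 → 1000 → 1331 (perfect cubes: 3³, 4³, 5³, …).
Third coordinate: perfect squares: 2², 3², 4², …; 4, 9, 16, 25, 36, 49, 64 → 81 → 100.
So the next two triples are (64 1000 81) and (67 1331 100).

(64 1000 81), (67 1331 100)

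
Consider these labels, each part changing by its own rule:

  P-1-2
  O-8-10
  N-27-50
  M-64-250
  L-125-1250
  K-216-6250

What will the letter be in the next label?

Letter: letters move back 1 place in the alphabet, so P, O, N, M, L, K → J.

J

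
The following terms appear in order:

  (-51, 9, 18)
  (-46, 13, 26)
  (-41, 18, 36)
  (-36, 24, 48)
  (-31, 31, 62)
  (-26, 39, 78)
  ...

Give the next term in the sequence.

For the first value, +5 each step: -51, -46, -41, -36, -31, -26 → -21.
For the second value, differences are 4, 5, 6, … (increasing by 1 each time): 9, 13, 18, 24, 31, 39 → 48.
Third value — always 2 × the second value: 18, 26, 36, 48, 62, 78 → 96.
So the next term is (-21, 48, 96).

(-21, 48, 96)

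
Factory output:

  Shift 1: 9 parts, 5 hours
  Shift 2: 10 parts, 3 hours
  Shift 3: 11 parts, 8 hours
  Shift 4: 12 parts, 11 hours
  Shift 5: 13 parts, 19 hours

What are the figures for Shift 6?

Parts: +1 each step, so 9, 10, 11, 12, 13 → 14.
Hours goes 5, 3, 8, 11, 19 → 30 (each term is the sum of the two before it).
So the next row is 14 parts, 30 hours.

14 parts, 30 hours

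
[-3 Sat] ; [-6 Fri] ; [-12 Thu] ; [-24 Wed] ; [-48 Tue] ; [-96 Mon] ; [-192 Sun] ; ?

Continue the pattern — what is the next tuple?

First value: -3, -6, -12, -24, -48, -96, -192 → -384 (×2 each step).
Day: runs backward through the weekdays Mon→Sun; Sat, Fri, Thu, Wed, Tue, Mon, Sun → Sat.
Putting it together: [-384 Sat].

[-384 Sat]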